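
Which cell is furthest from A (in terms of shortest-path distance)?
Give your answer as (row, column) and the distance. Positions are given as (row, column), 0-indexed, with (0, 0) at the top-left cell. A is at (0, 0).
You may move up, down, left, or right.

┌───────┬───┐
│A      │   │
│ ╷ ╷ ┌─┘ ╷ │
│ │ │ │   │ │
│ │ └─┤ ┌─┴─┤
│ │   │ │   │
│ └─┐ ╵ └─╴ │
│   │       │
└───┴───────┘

Computing BFS distances from A to all cells:
Furthest cell: (1, 5)
Distance: 12 steps

Path from A to the furthest cell:

┌───────┬───┐
│A ↓    │↱ ↓│
│ ╷ ╷ ┌─┘ ╷ │
│ │↓│ │↱ ↑│B│
│ │ └─┤ ┌─┴─┤
│ │↳ ↓│↑│   │
│ └─┐ ╵ └─╴ │
│   │↳ ↑    │
└───┴───────┘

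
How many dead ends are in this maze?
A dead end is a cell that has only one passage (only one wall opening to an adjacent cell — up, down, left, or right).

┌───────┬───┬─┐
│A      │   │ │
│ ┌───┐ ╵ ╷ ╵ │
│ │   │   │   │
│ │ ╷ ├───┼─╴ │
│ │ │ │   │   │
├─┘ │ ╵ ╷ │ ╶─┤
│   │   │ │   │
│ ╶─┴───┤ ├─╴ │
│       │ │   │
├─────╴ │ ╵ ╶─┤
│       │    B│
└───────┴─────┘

Checking each cell for number of passages:

Dead ends found at positions:
  (0, 6)
  (2, 0)
  (5, 0)
  (5, 6)
Total dead ends: 4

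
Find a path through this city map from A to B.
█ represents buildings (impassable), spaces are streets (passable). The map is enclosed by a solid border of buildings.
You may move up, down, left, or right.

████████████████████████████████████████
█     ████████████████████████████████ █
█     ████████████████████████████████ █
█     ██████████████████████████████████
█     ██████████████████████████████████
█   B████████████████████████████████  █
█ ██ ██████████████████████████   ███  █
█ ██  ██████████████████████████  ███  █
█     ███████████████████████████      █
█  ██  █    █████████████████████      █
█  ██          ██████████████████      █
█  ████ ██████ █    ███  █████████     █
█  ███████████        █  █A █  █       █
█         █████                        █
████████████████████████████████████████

Finding the shortest path from A to B:
Movement: cardinal only
Path length: 31 steps
Directions: down → left → left → left → left → left → up → left → left → left → left → left → left → left → up → up → left → left → left → left → left → left → left → left → up → left → up → up → left → up → up

Solution:

████████████████████████████████████████
█     ████████████████████████████████ █
█     ████████████████████████████████ █
█     ██████████████████████████████████
█     ██████████████████████████████████
█   B████████████████████████████████  █
█ ██↑██████████████████████████   ███  █
█ ██↑↰██████████████████████████  ███  █
█    ↑███████████████████████████      █
█  ██↑↰█    █████████████████████      █
█  ██ ↑←←←←←←←↰██████████████████      █
█  ████ ██████↑█    ███  █████████     █
█  ███████████↑←←←←←←↰█  █A █  █       █
█         █████      ↑←←←←↲            █
████████████████████████████████████████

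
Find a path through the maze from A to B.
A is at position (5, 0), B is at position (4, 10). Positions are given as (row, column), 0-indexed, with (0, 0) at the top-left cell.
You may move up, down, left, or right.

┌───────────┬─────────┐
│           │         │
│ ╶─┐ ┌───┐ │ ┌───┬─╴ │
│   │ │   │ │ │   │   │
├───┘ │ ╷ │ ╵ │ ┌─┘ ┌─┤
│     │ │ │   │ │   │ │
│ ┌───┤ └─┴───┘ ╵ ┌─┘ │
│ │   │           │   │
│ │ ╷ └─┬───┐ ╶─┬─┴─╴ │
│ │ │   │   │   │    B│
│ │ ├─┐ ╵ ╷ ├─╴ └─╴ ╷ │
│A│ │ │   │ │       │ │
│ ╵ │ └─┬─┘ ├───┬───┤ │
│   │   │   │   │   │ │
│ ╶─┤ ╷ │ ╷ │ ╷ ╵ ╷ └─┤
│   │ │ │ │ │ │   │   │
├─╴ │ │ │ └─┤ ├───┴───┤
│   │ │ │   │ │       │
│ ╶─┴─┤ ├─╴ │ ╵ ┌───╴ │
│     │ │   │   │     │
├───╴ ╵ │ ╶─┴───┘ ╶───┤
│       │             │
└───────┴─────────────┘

Finding the shortest path from (5, 0) to (4, 10):
Path length: 33 steps
Directions: up → up → up → right → right → up → up → right → right → right → down → down → right → up → up → right → right → right → right → down → left → down → left → down → left → left → down → right → down → right → right → up → right

Solution:

┌───────────┬─────────┐
│    ↱ → → ↓│↱ → → → ↓│
│ ╶─┐ ┌───┐ │ ┌───┬─╴ │
│   │↑│   │↓│↑│   │↓ ↲│
├───┘ │ ╷ │ ╵ │ ┌─┘ ┌─┤
│↱ → ↑│ │ │↳ ↑│ │↓ ↲│ │
│ ┌───┤ └─┴───┘ ╵ ┌─┘ │
│↑│   │      ↓ ← ↲│   │
│ │ ╷ └─┬───┐ ╶─┬─┴─╴ │
│↑│ │   │   │↳ ↓│  ↱ B│
│ │ ├─┐ ╵ ╷ ├─╴ └─╴ ╷ │
│A│ │ │   │ │  ↳ → ↑│ │
│ ╵ │ └─┬─┘ ├───┬───┤ │
│   │   │   │   │   │ │
│ ╶─┤ ╷ │ ╷ │ ╷ ╵ ╷ └─┤
│   │ │ │ │ │ │   │   │
├─╴ │ │ │ └─┤ ├───┴───┤
│   │ │ │   │ │       │
│ ╶─┴─┤ ├─╴ │ ╵ ┌───╴ │
│     │ │   │   │     │
├───╴ ╵ │ ╶─┴───┘ ╶───┤
│       │             │
└───────┴─────────────┘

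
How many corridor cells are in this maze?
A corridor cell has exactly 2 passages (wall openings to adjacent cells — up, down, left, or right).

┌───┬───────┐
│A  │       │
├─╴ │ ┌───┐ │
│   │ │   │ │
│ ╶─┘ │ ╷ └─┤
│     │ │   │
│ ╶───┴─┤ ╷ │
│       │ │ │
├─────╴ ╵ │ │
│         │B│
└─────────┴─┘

Counting cells with exactly 2 passages:
Total corridor cells: 22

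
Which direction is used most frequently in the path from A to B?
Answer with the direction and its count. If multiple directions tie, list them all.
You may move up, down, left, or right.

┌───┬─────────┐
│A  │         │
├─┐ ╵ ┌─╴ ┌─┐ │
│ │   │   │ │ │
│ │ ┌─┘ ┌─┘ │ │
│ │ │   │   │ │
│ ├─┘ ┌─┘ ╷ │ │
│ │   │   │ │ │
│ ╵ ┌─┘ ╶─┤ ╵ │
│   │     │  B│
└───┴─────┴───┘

Directions: right, down, right, up, right, right, right, right, down, down, down, down
Counts: {'right': 6, 'down': 5, 'up': 1}
Most common: right (6 times)

Solution:

┌───┬─────────┐
│A ↓│↱ → → → ↓│
├─┐ ╵ ┌─╴ ┌─┐ │
│ │↳ ↑│   │ │↓│
│ │ ┌─┘ ┌─┘ │ │
│ │ │   │   │↓│
│ ├─┘ ┌─┘ ╷ │ │
│ │   │   │ │↓│
│ ╵ ┌─┘ ╶─┤ ╵ │
│   │     │  B│
└───┴─────┴───┘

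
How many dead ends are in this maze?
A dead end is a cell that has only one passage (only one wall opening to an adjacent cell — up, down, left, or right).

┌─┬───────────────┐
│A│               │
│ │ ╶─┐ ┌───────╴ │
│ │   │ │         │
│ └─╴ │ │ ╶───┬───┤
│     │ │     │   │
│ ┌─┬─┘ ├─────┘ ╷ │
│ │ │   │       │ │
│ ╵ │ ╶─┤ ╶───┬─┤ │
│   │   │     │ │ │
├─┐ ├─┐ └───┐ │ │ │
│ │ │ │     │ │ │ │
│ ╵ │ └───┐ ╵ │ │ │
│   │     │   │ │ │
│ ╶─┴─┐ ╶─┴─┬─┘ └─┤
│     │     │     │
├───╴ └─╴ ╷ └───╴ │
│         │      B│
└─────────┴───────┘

Checking each cell for number of passages:

Dead ends found at positions:
  (0, 0)
  (2, 6)
  (3, 1)
  (4, 7)
  (5, 0)
  (5, 2)
  (6, 4)
  (6, 8)
  (7, 6)
  (8, 0)
Total dead ends: 10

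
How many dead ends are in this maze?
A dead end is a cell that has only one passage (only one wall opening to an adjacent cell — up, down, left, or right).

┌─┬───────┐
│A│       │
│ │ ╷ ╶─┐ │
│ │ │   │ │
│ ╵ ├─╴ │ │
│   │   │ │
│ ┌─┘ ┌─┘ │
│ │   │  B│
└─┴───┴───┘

Checking each cell for number of passages:

Dead ends found at positions:
  (0, 0)
  (3, 0)
  (3, 1)
  (3, 3)
Total dead ends: 4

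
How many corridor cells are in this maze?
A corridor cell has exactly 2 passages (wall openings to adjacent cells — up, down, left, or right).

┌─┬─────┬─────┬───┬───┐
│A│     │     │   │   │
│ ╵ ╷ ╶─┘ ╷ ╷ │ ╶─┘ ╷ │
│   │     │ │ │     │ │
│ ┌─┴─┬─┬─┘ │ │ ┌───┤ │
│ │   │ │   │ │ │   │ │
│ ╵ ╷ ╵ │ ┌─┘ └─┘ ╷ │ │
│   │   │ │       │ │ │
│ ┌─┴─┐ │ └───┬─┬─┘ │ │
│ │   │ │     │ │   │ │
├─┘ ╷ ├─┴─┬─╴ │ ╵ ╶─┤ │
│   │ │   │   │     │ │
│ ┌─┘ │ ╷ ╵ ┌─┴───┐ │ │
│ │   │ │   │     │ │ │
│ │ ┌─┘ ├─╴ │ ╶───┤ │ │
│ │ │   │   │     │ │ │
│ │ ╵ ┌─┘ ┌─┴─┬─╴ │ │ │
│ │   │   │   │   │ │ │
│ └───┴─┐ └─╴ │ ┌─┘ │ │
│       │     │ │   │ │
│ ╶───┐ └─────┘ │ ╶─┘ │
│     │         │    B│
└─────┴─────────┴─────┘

Counting cells with exactly 2 passages:
Total corridor cells: 97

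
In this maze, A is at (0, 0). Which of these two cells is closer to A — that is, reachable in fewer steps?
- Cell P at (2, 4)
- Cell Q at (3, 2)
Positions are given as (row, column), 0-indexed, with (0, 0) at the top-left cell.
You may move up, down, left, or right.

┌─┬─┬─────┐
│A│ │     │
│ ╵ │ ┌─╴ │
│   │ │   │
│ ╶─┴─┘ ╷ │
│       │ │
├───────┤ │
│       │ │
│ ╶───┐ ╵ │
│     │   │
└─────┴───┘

Shortest path A → P at (2, 4): 8 steps
Shortest path A → Q at (3, 2): 13 steps

P is closer (8 steps vs 13 steps).

Path to P:

┌─┬─┬─────┐
│A│ │     │
│ ╵ │ ┌─╴ │
│↓  │ │↱ ↓│
│ ╶─┴─┘ ╷ │
│↳ → → ↑│P│
├───────┤ │
│       │ │
│ ╶───┐ ╵ │
│     │   │
└─────┴───┘

Path to Q:

┌─┬─┬─────┐
│A│ │     │
│ ╵ │ ┌─╴ │
│↓  │ │↱ ↓│
│ ╶─┴─┘ ╷ │
│↳ → → ↑│↓│
├───────┤ │
│    Q ↰│↓│
│ ╶───┐ ╵ │
│     │↑ ↲│
└─────┴───┘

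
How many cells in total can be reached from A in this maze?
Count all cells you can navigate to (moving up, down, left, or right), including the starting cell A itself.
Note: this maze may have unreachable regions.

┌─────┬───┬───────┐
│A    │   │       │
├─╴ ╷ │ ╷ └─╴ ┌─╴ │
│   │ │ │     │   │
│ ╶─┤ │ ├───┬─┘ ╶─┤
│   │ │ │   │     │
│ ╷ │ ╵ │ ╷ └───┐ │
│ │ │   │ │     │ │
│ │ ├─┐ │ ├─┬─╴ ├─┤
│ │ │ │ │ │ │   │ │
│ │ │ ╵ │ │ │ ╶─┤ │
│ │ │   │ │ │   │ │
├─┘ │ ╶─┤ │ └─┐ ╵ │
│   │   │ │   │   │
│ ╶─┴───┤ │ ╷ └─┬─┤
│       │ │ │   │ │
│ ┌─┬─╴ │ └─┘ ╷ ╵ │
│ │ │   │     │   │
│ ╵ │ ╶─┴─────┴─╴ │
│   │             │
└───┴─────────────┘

Using BFS/flood-fill to find all reachable cells from A:
Maze size: 10 × 9 = 90 total cells
All cells are reachable — the maze is fully connected.
Reachable cells: 90

Reachable region (· marks reachable cells):

┌─────┬───┬───────┐
│A · ·│· ·│· · · ·│
├─╴ ╷ │ ╷ └─╴ ┌─╴ │
│· ·│·│·│· · ·│· ·│
│ ╶─┤ │ ├───┬─┘ ╶─┤
│· ·│·│·│· ·│· · ·│
│ ╷ │ ╵ │ ╷ └───┐ │
│·│·│· ·│·│· · ·│·│
│ │ ├─┐ │ ├─┬─╴ ├─┤
│·│·│·│·│·│·│· ·│·│
│ │ │ ╵ │ │ │ ╶─┤ │
│·│·│· ·│·│·│· ·│·│
├─┘ │ ╶─┤ │ └─┐ ╵ │
│· ·│· ·│·│· ·│· ·│
│ ╶─┴───┤ │ ╷ └─┬─┤
│· · · ·│·│·│· ·│·│
│ ┌─┬─╴ │ └─┘ ╷ ╵ │
│·│·│· ·│· · ·│· ·│
│ ╵ │ ╶─┴─────┴─╴ │
│· ·│· · · · · · ·│
└───┴─────────────┘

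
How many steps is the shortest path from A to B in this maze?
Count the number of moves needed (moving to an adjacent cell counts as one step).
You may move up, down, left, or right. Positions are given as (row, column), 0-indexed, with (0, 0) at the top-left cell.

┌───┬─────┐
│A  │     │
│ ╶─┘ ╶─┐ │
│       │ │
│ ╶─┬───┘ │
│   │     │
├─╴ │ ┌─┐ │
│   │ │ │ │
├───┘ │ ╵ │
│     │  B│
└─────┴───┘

Using BFS to find shortest path:
Start: (0, 0), End: (4, 4)
Path found:
(0,0) → (1,0) → (1,1) → (1,2) → (0,2) → (0,3) → (0,4) → (1,4) → (2,4) → (3,4) → (4,4)
Number of steps: 10

Solution:

┌───┬─────┐
│A  │↱ → ↓│
│ ╶─┘ ╶─┐ │
│↳ → ↑  │↓│
│ ╶─┬───┘ │
│   │    ↓│
├─╴ │ ┌─┐ │
│   │ │ │↓│
├───┘ │ ╵ │
│     │  B│
└─────┴───┘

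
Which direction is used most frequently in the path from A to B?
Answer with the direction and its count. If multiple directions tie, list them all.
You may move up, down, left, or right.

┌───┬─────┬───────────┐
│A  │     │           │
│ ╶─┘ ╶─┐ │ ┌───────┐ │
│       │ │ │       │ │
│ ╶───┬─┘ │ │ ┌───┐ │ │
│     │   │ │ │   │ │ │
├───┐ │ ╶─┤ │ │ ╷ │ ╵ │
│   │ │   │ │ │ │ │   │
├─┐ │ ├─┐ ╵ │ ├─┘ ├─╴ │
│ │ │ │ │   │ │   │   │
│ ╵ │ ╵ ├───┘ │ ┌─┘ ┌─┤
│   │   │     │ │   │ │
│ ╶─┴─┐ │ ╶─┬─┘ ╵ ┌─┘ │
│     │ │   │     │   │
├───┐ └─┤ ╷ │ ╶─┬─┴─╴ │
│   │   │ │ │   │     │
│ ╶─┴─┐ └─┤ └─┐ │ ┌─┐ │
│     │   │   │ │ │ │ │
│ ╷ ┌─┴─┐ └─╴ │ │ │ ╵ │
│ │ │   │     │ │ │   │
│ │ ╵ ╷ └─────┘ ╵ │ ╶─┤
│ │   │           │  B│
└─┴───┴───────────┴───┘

Directions: down, right, right, up, right, right, down, down, left, down, right, down, right, up, up, up, up, right, right, right, right, right, down, down, down, down, left, down, left, down, left, left, down, right, down, down, down, right, up, up, up, right, right, down, down, left, down, right
Counts: {'down': 18, 'right': 16, 'up': 8, 'left': 6}
Most common: down (18 times)

Solution:

┌───┬─────┬───────────┐
│A  │↱ → ↓│↱ → → → → ↓│
│ ╶─┘ ╶─┐ │ ┌───────┐ │
│↳ → ↑  │↓│↑│       │↓│
│ ╶───┬─┘ │ │ ┌───┐ │ │
│     │↓ ↲│↑│ │   │ │↓│
├───┐ │ ╶─┤ │ │ ╷ │ ╵ │
│   │ │↳ ↓│↑│ │ │ │  ↓│
├─┐ │ ├─┐ ╵ │ ├─┘ ├─╴ │
│ │ │ │ │↳ ↑│ │   │↓ ↲│
│ ╵ │ ╵ ├───┘ │ ┌─┘ ┌─┤
│   │   │     │ │↓ ↲│ │
│ ╶─┴─┐ │ ╶─┬─┘ ╵ ┌─┘ │
│     │ │   │↓ ← ↲│   │
├───┐ └─┤ ╷ │ ╶─┬─┴─╴ │
│   │   │ │ │↳ ↓│↱ → ↓│
│ ╶─┴─┐ └─┤ └─┐ │ ┌─┐ │
│     │   │   │↓│↑│ │↓│
│ ╷ ┌─┴─┐ └─╴ │ │ │ ╵ │
│ │ │   │     │↓│↑│↓ ↲│
│ │ ╵ ╷ └─────┘ ╵ │ ╶─┤
│ │   │        ↳ ↑│↳ B│
└─┴───┴───────────┴───┘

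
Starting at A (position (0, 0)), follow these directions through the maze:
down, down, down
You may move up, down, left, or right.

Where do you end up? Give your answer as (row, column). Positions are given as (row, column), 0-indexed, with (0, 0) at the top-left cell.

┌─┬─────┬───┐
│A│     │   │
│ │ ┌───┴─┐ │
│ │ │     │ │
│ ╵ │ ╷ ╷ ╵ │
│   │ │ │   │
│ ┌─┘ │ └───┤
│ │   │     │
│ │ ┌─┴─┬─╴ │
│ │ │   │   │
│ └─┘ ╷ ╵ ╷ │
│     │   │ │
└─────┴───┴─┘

Following directions step by step:
Start: (0, 0)
  down: (0, 0) → (1, 0)
  down: (1, 0) → (2, 0)
  down: (2, 0) → (3, 0)
Final position: (3, 0)

Path taken:

┌─┬─────┬───┐
│A│     │   │
│ │ ┌───┴─┐ │
│↓│ │     │ │
│ ╵ │ ╷ ╷ ╵ │
│↓  │ │ │   │
│ ┌─┘ │ └───┤
│B│   │     │
│ │ ┌─┴─┬─╴ │
│ │ │   │   │
│ └─┘ ╷ ╵ ╷ │
│     │   │ │
└─────┴───┴─┘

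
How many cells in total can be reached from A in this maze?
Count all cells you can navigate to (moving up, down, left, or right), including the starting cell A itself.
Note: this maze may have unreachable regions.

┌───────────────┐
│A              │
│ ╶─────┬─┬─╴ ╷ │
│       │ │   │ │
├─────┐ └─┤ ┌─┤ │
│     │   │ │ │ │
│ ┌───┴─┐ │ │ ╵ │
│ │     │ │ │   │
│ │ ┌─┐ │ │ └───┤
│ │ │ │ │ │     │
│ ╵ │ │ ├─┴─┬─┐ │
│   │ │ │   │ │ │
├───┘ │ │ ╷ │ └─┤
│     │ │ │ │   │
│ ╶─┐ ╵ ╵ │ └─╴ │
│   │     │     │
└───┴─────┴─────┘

Using BFS/flood-fill to find all reachable cells from A:
Maze size: 8 × 8 = 64 total cells
35 cell(s) are walled off and cannot be reached from A.
Reachable cells: 29

Reachable region (· marks reachable cells):

┌───────────────┐
│A · · · · · · ·│
│ ╶─────┬─┬─╴ ╷ │
│· · · ·│ │· ·│·│
├─────┐ └─┤ ┌─┤ │
│     │· ·│·│·│·│
│ ┌───┴─┐ │ │ ╵ │
│ │     │·│·│· ·│
│ │ ┌─┐ │ │ └───┤
│ │ │ │ │·│· · ·│
│ ╵ │ │ ├─┴─┬─┐ │
│   │ │ │   │ │·│
├───┘ │ │ ╷ │ └─┤
│     │ │ │ │   │
│ ╶─┐ ╵ ╵ │ └─╴ │
│   │     │     │
└───┴─────┴─────┘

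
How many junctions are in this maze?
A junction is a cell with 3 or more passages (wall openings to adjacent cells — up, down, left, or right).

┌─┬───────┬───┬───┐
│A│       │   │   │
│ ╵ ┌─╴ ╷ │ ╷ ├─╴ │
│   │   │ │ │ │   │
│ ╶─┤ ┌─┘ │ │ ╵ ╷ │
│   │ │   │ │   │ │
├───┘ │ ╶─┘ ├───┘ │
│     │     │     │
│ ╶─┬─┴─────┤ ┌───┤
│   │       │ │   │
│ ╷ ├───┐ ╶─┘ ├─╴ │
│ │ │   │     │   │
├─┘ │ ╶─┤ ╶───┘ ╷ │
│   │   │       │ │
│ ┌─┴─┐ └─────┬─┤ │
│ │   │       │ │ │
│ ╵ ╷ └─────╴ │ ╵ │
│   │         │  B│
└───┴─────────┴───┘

Checking each cell for number of passages:

Junctions found (3+ passages):
  (0, 3): 3 passages
  (1, 0): 3 passages
  (1, 8): 3 passages
  (4, 0): 3 passages
  (4, 4): 3 passages
  (5, 4): 3 passages
  (5, 8): 3 passages
Total junctions: 7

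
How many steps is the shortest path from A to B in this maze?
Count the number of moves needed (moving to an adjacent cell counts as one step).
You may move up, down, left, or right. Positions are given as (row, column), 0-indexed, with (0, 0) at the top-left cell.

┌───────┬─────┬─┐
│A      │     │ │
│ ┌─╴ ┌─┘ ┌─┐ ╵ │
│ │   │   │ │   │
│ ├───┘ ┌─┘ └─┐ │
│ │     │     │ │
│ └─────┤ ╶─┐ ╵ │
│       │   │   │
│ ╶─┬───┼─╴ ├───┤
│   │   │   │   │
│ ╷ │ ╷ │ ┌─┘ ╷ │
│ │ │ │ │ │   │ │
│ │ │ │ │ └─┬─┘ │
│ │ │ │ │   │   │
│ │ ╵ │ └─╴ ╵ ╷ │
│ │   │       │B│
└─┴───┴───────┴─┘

Using BFS to find shortest path:
Start: (0, 0), End: (7, 7)
Path found:
(0,0) → (1,0) → (2,0) → (3,0) → (4,0) → (4,1) → (5,1) → (6,1) → (7,1) → (7,2) → (6,2) → (5,2) → (4,2) → (4,3) → (5,3) → (6,3) → (7,3) → (7,4) → (7,5) → (7,6) → (6,6) → (6,7) → (7,7)
Number of steps: 22

Solution:

┌───────┬─────┬─┐
│A      │     │ │
│ ┌─╴ ┌─┘ ┌─┐ ╵ │
│↓│   │   │ │   │
│ ├───┘ ┌─┘ └─┐ │
│↓│     │     │ │
│ └─────┤ ╶─┐ ╵ │
│↓      │   │   │
│ ╶─┬───┼─╴ ├───┤
│↳ ↓│↱ ↓│   │   │
│ ╷ │ ╷ │ ┌─┘ ╷ │
│ │↓│↑│↓│ │   │ │
│ │ │ │ │ └─┬─┘ │
│ │↓│↑│↓│   │↱ ↓│
│ │ ╵ │ └─╴ ╵ ╷ │
│ │↳ ↑│↳ → → ↑│B│
└─┴───┴───────┴─┘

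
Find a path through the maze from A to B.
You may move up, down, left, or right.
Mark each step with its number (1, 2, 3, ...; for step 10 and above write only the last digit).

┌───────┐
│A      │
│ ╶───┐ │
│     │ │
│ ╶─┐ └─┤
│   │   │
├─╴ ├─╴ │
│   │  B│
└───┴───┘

Finding the shortest path through the maze:
Path length: 6 steps
Directions: down → right → right → down → right → down

Solution:

┌───────┐
│A      │
│ ╶───┐ │
│1 2 3│ │
│ ╶─┐ └─┤
│   │4 5│
├─╴ ├─╴ │
│   │  B│
└───┴───┘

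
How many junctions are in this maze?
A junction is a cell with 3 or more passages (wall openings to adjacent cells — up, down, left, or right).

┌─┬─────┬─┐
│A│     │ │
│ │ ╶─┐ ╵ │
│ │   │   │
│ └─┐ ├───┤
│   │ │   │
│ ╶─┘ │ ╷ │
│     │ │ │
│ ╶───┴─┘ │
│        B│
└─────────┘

Checking each cell for number of passages:

Junctions found (3+ passages):
  (2, 0): 3 passages
  (3, 0): 3 passages
Total junctions: 2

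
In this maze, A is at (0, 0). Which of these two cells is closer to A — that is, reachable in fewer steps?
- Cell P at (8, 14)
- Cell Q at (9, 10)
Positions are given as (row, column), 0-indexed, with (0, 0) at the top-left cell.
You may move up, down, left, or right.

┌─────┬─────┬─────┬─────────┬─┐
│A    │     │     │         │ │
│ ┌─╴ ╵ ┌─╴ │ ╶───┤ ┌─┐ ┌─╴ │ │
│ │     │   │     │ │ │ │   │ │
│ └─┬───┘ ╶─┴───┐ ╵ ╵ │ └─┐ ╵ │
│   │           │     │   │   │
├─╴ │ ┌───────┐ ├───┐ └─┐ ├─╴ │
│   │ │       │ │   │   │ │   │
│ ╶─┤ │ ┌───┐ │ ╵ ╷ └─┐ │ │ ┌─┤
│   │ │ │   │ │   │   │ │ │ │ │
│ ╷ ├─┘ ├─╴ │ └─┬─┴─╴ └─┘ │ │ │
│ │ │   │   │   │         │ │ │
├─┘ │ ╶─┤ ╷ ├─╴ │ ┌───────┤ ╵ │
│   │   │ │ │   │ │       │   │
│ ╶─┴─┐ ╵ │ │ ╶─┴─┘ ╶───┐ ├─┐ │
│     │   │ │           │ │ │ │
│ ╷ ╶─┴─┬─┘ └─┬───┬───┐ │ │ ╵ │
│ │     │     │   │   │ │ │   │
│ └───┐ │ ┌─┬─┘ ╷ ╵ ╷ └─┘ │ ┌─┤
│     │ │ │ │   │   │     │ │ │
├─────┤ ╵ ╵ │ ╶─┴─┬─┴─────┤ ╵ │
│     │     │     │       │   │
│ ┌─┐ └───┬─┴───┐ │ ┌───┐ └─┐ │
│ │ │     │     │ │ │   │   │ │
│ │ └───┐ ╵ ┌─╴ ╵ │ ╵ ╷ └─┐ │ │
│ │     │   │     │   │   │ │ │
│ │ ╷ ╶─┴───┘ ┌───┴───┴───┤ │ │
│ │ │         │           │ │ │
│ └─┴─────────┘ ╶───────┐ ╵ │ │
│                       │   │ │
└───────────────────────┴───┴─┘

Shortest path A → P at (8, 14): 42 steps
Shortest path A → Q at (9, 10): 55 steps

P is closer (42 steps vs 55 steps).

Path to P:

┌─────┬─────┬─────┬─────────┬─┐
│A → ↓│↱ → ↓│     │    ↱ → ↓│ │
│ ┌─╴ ╵ ┌─╴ │ ╶───┤ ┌─┐ ┌─╴ │ │
│ │  ↳ ↑│↓ ↲│     │ │ │↑│  ↓│ │
│ └─┬───┘ ╶─┴───┐ ╵ ╵ │ └─┐ ╵ │
│   │    ↳ → → ↓│     │↑ ↰│↳ ↓│
├─╴ │ ┌───────┐ ├───┐ └─┐ ├─╴ │
│   │ │       │↓│↱ ↓│   │↑│↓ ↲│
│ ╶─┤ │ ┌───┐ │ ╵ ╷ └─┐ │ │ ┌─┤
│   │ │ │   │ │↳ ↑│↳ ↓│ │↑│↓│ │
│ ╷ ├─┘ ├─╴ │ └─┬─┴─╴ └─┘ │ │ │
│ │ │   │   │   │    ↳ → ↑│↓│ │
├─┘ │ ╶─┤ ╷ ├─╴ │ ┌───────┤ ╵ │
│   │   │ │ │   │ │       │↳ ↓│
│ ╶─┴─┐ ╵ │ │ ╶─┴─┘ ╶───┐ ├─┐ │
│     │   │ │           │ │ │↓│
│ ╷ ╶─┴─┬─┘ └─┬───┬───┐ │ │ ╵ │
│ │     │     │   │   │ │ │  P│
│ └───┐ │ ┌─┬─┘ ╷ ╵ ╷ └─┘ │ ┌─┤
│     │ │ │ │   │   │     │ │ │
├─────┤ ╵ ╵ │ ╶─┴─┬─┴─────┤ ╵ │
│     │     │     │       │   │
│ ┌─┐ └───┬─┴───┐ │ ┌───┐ └─┐ │
│ │ │     │     │ │ │   │   │ │
│ │ └───┐ ╵ ┌─╴ ╵ │ ╵ ╷ └─┐ │ │
│ │     │   │     │   │   │ │ │
│ │ ╷ ╶─┴───┘ ┌───┴───┴───┤ │ │
│ │ │         │           │ │ │
│ └─┴─────────┘ ╶───────┐ ╵ │ │
│                       │   │ │
└───────────────────────┴───┴─┘

Path to Q:

┌─────┬─────┬─────┬─────────┬─┐
│A    │     │     │         │ │
│ ┌─╴ ╵ ┌─╴ │ ╶───┤ ┌─┐ ┌─╴ │ │
│↓│     │   │     │ │ │ │   │ │
│ └─┬───┘ ╶─┴───┐ ╵ ╵ │ └─┐ ╵ │
│↳ ↓│           │     │   │   │
├─╴ │ ┌───────┐ ├───┐ └─┐ ├─╴ │
│↓ ↲│ │↱ → → ↓│ │   │   │ │   │
│ ╶─┤ │ ┌───┐ │ ╵ ╷ └─┐ │ │ ┌─┤
│↳ ↓│ │↑│   │↓│   │   │ │ │ │ │
│ ╷ ├─┘ ├─╴ │ └─┬─┴─╴ └─┘ │ │ │
│ │↓│↱ ↑│↓ ↰│↳ ↓│         │ │ │
├─┘ │ ╶─┤ ╷ ├─╴ │ ┌───────┤ ╵ │
│↓ ↲│↑ ↰│↓│↑│↓ ↲│ │↱ → → ↓│   │
│ ╶─┴─┐ ╵ │ │ ╶─┴─┘ ╶───┐ ├─┐ │
│↳ ↓  │↑ ↲│↑│↳ → → ↑    │↓│ │ │
│ ╷ ╶─┴─┬─┘ └─┬───┬───┐ │ │ ╵ │
│ │↳ → ↓│↱ ↑  │   │   │ │↓│   │
│ └───┐ │ ┌─┬─┘ ╷ ╵ ╷ └─┘ │ ┌─┤
│     │↓│↑│ │   │   │Q ← ↲│ │ │
├─────┤ ╵ ╵ │ ╶─┴─┬─┴─────┤ ╵ │
│     │↳ ↑  │     │       │   │
│ ┌─┐ └───┬─┴───┐ │ ┌───┐ └─┐ │
│ │ │     │     │ │ │   │   │ │
│ │ └───┐ ╵ ┌─╴ ╵ │ ╵ ╷ └─┐ │ │
│ │     │   │     │   │   │ │ │
│ │ ╷ ╶─┴───┘ ┌───┴───┴───┤ │ │
│ │ │         │           │ │ │
│ └─┴─────────┘ ╶───────┐ ╵ │ │
│                       │   │ │
└───────────────────────┴───┴─┘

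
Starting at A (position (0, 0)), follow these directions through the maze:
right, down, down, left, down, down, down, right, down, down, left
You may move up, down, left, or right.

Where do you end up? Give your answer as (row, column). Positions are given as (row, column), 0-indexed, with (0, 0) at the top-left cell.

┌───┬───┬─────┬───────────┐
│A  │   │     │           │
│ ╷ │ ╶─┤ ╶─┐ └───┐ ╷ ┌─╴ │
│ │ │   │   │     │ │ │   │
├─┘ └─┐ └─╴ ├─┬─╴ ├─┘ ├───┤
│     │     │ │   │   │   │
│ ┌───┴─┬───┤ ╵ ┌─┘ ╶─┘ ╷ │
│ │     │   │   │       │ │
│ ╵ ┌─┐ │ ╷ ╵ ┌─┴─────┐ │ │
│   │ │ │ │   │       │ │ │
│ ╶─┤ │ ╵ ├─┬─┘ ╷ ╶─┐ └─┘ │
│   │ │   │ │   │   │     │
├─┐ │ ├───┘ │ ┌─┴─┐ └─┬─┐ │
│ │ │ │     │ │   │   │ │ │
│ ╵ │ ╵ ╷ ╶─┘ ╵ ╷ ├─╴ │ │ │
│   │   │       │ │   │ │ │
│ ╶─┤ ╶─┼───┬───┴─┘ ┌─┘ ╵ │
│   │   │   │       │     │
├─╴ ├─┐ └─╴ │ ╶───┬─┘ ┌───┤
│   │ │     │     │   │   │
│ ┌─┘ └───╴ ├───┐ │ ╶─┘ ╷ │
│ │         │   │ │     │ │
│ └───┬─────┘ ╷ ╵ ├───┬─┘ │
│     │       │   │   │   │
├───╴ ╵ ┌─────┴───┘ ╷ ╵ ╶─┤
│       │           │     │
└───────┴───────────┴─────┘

Following directions step by step:
Start: (0, 0)
  right: (0, 0) → (0, 1)
  down: (0, 1) → (1, 1)
  down: (1, 1) → (2, 1)
  left: (2, 1) → (2, 0)
  down: (2, 0) → (3, 0)
  down: (3, 0) → (4, 0)
  down: (4, 0) → (5, 0)
  right: (5, 0) → (5, 1)
  down: (5, 1) → (6, 1)
  down: (6, 1) → (7, 1)
  left: (7, 1) → (7, 0)
Final position: (7, 0)

Path taken:

┌───┬───┬─────┬───────────┐
│A ↓│   │     │           │
│ ╷ │ ╶─┤ ╶─┐ └───┐ ╷ ┌─╴ │
│ │↓│   │   │     │ │ │   │
├─┘ └─┐ └─╴ ├─┬─╴ ├─┘ ├───┤
│↓ ↲  │     │ │   │   │   │
│ ┌───┴─┬───┤ ╵ ┌─┘ ╶─┘ ╷ │
│↓│     │   │   │       │ │
│ ╵ ┌─┐ │ ╷ ╵ ┌─┴─────┐ │ │
│↓  │ │ │ │   │       │ │ │
│ ╶─┤ │ ╵ ├─┬─┘ ╷ ╶─┐ └─┘ │
│↳ ↓│ │   │ │   │   │     │
├─┐ │ ├───┘ │ ┌─┴─┐ └─┬─┐ │
│ │↓│ │     │ │   │   │ │ │
│ ╵ │ ╵ ╷ ╶─┘ ╵ ╷ ├─╴ │ │ │
│B ↲│   │       │ │   │ │ │
│ ╶─┤ ╶─┼───┬───┴─┘ ┌─┘ ╵ │
│   │   │   │       │     │
├─╴ ├─┐ └─╴ │ ╶───┬─┘ ┌───┤
│   │ │     │     │   │   │
│ ┌─┘ └───╴ ├───┐ │ ╶─┘ ╷ │
│ │         │   │ │     │ │
│ └───┬─────┘ ╷ ╵ ├───┬─┘ │
│     │       │   │   │   │
├───╴ ╵ ┌─────┴───┘ ╷ ╵ ╶─┤
│       │           │     │
└───────┴───────────┴─────┘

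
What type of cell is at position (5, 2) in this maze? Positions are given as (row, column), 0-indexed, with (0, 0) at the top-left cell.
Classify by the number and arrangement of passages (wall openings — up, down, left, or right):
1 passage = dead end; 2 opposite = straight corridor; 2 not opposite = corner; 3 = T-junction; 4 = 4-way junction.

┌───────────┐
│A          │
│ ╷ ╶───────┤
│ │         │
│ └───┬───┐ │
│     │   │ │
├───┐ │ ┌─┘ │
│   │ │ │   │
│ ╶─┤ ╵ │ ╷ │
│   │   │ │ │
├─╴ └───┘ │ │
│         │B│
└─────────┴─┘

Checking cell at (5, 2):
Number of passages: 2
Cell type: straight corridor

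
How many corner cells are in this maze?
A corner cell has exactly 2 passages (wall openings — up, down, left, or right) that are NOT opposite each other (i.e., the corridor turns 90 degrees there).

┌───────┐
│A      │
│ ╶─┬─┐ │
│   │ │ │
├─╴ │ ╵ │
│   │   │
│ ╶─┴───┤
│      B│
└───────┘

Counting corner cells (2 non-opposite passages):
Total corners: 9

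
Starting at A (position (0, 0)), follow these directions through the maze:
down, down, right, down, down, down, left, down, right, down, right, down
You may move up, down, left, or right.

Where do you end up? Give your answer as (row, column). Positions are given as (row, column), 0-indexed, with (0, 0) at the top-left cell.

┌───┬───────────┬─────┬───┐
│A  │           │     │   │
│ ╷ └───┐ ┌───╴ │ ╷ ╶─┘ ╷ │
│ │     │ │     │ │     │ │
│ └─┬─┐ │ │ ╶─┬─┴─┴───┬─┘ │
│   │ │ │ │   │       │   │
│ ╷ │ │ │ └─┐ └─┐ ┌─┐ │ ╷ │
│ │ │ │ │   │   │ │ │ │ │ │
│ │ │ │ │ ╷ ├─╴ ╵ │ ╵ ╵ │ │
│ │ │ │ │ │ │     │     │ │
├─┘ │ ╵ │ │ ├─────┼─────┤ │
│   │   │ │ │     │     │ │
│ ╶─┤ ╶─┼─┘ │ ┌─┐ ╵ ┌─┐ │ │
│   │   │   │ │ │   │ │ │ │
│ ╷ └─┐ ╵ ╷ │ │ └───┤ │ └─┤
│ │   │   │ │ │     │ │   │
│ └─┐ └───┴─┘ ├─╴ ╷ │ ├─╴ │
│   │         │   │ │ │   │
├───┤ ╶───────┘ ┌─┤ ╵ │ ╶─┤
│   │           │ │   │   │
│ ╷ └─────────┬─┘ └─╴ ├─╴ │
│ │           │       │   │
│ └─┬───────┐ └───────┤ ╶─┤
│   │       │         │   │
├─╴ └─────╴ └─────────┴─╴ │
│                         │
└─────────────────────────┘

Following directions step by step:
Start: (0, 0)
  down: (0, 0) → (1, 0)
  down: (1, 0) → (2, 0)
  right: (2, 0) → (2, 1)
  down: (2, 1) → (3, 1)
  down: (3, 1) → (4, 1)
  down: (4, 1) → (5, 1)
  left: (5, 1) → (5, 0)
  down: (5, 0) → (6, 0)
  right: (6, 0) → (6, 1)
  down: (6, 1) → (7, 1)
  right: (7, 1) → (7, 2)
  down: (7, 2) → (8, 2)
Final position: (8, 2)

Path taken:

┌───┬───────────┬─────┬───┐
│A  │           │     │   │
│ ╷ └───┐ ┌───╴ │ ╷ ╶─┘ ╷ │
│↓│     │ │     │ │     │ │
│ └─┬─┐ │ │ ╶─┬─┴─┴───┬─┘ │
│↳ ↓│ │ │ │   │       │   │
│ ╷ │ │ │ └─┐ └─┐ ┌─┐ │ ╷ │
│ │↓│ │ │   │   │ │ │ │ │ │
│ │ │ │ │ ╷ ├─╴ ╵ │ ╵ ╵ │ │
│ │↓│ │ │ │ │     │     │ │
├─┘ │ ╵ │ │ ├─────┼─────┤ │
│↓ ↲│   │ │ │     │     │ │
│ ╶─┤ ╶─┼─┘ │ ┌─┐ ╵ ┌─┐ │ │
│↳ ↓│   │   │ │ │   │ │ │ │
│ ╷ └─┐ ╵ ╷ │ │ └───┤ │ └─┤
│ │↳ ↓│   │ │ │     │ │   │
│ └─┐ └───┴─┘ ├─╴ ╷ │ ├─╴ │
│   │B        │   │ │ │   │
├───┤ ╶───────┘ ┌─┤ ╵ │ ╶─┤
│   │           │ │   │   │
│ ╷ └─────────┬─┘ └─╴ ├─╴ │
│ │           │       │   │
│ └─┬───────┐ └───────┤ ╶─┤
│   │       │         │   │
├─╴ └─────╴ └─────────┴─╴ │
│                         │
└─────────────────────────┘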